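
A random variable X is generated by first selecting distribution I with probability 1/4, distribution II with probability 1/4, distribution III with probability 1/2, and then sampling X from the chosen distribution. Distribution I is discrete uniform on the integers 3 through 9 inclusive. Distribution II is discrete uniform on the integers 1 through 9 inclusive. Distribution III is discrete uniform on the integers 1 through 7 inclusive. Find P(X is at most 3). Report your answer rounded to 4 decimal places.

0.3333

Conditional on each component, P(X ≤ 3): I: 0.142857; II: 0.333333; III: 0.428571.
By total probability, P(X ≤ 3) = 0.25·0.142857 + 0.25·0.333333 + 0.5·0.428571 = 0.333333.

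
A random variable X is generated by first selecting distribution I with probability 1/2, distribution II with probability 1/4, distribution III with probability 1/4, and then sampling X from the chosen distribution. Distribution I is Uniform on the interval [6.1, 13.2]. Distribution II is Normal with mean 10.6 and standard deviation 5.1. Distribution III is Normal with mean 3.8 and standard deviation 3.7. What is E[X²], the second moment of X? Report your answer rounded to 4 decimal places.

For each component E[X²] = Var + (mean)², giving I: 97.3233; II: 138.37; III: 28.13.
Overall E[X²] = 0.5·97.3233 + 0.25·138.37 + 0.25·28.13 = 90.2867.

90.2867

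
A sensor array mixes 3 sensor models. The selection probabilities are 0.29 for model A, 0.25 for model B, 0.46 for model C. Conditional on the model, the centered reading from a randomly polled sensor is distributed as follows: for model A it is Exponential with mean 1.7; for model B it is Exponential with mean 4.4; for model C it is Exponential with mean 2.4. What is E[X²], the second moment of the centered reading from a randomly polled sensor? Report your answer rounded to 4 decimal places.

16.6554

For each component E[X²] = Var + (mean)², giving A: 5.78; B: 38.72; C: 11.52.
Overall E[X²] = 0.29·5.78 + 0.25·38.72 + 0.46·11.52 = 16.6554.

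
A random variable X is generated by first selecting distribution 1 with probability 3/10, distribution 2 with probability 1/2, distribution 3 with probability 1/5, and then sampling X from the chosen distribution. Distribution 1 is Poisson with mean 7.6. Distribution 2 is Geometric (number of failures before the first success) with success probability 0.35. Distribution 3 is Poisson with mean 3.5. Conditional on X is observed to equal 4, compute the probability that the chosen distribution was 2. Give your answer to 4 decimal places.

Likelihoods P(X=4 | ·): 1: 0.0695673; 2: 0.0624772; 3: 0.188812.
Posterior ∝ prior × likelihood. Numerator for 2: 0.5·0.0624772 = 0.0312386.
Normalizing constant: 0.3·0.0695673 + 0.5·0.0624772 + 0.2·0.188812 = 0.0898712.
P(2 | observation) = 0.0312386 / 0.0898712 = 0.347593.

0.3476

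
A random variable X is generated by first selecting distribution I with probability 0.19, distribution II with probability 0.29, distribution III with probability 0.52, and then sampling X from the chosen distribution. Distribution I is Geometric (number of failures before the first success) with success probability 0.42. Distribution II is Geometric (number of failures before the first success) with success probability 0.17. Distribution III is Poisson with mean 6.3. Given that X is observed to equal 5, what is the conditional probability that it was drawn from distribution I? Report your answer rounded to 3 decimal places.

0.051

Likelihoods P(X=5 | ·): I: 0.027567; II: 0.0669637; III: 0.151868.
Posterior ∝ prior × likelihood. Numerator for I: 0.19·0.027567 = 0.00523773.
Normalizing constant: 0.19·0.027567 + 0.29·0.0669637 + 0.52·0.151868 = 0.103629.
P(I | observation) = 0.00523773 / 0.103629 = 0.0505433.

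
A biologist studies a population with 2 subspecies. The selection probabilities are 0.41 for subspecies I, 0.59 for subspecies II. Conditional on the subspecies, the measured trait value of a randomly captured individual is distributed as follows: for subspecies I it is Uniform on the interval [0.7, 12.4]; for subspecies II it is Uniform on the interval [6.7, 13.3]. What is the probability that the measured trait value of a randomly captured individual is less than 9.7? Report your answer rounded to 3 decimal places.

Conditional on each subspecies, P(X < 9.7): I: 0.769231; II: 0.454545.
By total probability, P(X < 9.7) = 0.41·0.769231 + 0.59·0.454545 = 0.583566.

0.584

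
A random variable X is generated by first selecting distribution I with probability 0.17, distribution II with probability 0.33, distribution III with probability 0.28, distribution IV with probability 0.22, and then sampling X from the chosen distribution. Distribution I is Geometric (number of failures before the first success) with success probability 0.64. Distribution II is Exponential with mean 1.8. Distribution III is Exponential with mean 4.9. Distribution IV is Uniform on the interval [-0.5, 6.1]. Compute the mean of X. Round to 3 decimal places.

Component means — I: 0.5625; II: 1.8; III: 4.9; IV: 2.8.
E[X] = 0.17·0.5625 + 0.33·1.8 + 0.28·4.9 + 0.22·2.8 = 2.67763.

2.678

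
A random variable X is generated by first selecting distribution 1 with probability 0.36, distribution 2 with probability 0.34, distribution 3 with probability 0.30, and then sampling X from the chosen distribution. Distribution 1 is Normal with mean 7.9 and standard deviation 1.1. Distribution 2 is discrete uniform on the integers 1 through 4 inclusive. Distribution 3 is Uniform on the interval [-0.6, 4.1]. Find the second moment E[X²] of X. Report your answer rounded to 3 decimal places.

26.924

For each component E[X²] = Var + (mean)², giving 1: 63.62; 2: 7.5; 3: 4.90333.
Overall E[X²] = 0.36·63.62 + 0.34·7.5 + 0.3·4.90333 = 26.9242.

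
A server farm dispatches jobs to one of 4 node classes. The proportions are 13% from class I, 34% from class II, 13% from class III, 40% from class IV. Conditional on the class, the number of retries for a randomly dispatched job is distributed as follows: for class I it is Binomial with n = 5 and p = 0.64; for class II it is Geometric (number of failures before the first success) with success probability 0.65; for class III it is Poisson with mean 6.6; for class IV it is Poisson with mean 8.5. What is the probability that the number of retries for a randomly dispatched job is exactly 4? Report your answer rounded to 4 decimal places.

0.0743

Conditional on each class, P(X = 4): I: 0.30199; II: 0.00975406; III: 0.107553; IV: 0.0442549.
By total probability, P(X = 4) = 0.13·0.30199 + 0.34·0.00975406 + 0.13·0.107553 + 0.4·0.0442549 = 0.0742589.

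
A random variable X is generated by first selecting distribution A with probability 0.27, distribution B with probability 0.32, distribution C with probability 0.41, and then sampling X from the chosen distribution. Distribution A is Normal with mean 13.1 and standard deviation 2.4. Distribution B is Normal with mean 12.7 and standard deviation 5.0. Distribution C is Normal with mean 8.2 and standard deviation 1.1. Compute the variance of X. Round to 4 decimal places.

15.3798

Per component, A: μ=13.1, E[X²]=177.37; B: μ=12.7, E[X²]=186.29; C: μ=8.2, E[X²]=68.45.
E[X] = 0.27·13.1 + 0.32·12.7 + 0.41·8.2 = 10.963.
E[X²] = 0.27·177.37 + 0.32·186.29 + 0.41·68.45 = 135.567.
Var(X) = E[X²] − (E[X])² = 135.567 − 120.187 = 15.3798.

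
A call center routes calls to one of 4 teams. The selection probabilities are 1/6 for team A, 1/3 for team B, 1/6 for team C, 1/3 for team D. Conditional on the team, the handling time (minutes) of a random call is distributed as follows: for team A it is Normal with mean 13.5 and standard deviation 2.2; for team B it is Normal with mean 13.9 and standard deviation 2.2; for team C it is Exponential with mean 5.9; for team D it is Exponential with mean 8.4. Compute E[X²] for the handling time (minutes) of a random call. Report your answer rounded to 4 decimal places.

155.8417

For each component E[X²] = Var + (mean)², giving A: 187.09; B: 198.05; C: 69.62; D: 141.12.
Overall E[X²] = 0.166667·187.09 + 0.333333·198.05 + 0.166667·69.62 + 0.333333·141.12 = 155.842.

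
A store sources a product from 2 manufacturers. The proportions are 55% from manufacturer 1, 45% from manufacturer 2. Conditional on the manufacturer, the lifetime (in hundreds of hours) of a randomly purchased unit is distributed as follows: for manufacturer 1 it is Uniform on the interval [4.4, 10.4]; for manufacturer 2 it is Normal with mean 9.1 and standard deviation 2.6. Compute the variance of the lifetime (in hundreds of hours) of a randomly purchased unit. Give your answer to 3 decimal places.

5.407

Per component, 1: μ=7.4, E[X²]=57.76; 2: μ=9.1, E[X²]=89.57.
E[X] = 0.55·7.4 + 0.45·9.1 = 8.165.
E[X²] = 0.55·57.76 + 0.45·89.57 = 72.0745.
Var(X) = E[X²] − (E[X])² = 72.0745 − 66.6672 = 5.40728.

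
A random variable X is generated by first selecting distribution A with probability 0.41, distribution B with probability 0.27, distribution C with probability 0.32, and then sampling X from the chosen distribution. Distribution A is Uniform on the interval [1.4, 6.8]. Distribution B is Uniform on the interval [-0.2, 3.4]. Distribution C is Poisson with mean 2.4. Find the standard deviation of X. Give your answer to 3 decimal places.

1.784

Per component, A: μ=4.1, E[X²]=19.24; B: μ=1.6, E[X²]=3.64; C: μ=2.4, E[X²]=8.16.
E[X] = 0.41·4.1 + 0.27·1.6 + 0.32·2.4 = 2.881.
E[X²] = 0.41·19.24 + 0.27·3.64 + 0.32·8.16 = 11.4824.
Var(X) = E[X²] − (E[X])² = 11.4824 − 8.30016 = 3.18224.
SD(X) = √3.18224 = 1.78388.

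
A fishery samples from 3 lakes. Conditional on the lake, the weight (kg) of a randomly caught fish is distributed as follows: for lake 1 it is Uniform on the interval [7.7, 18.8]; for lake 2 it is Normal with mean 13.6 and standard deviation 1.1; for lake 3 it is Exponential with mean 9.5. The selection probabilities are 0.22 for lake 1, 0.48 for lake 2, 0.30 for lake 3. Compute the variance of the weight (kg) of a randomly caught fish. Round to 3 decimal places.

Per component, 1: μ=13.25, E[X²]=185.83; 2: μ=13.6, E[X²]=186.17; 3: μ=9.5, E[X²]=180.5.
E[X] = 0.22·13.25 + 0.48·13.6 + 0.3·9.5 = 12.293.
E[X²] = 0.22·185.83 + 0.48·186.17 + 0.3·180.5 = 184.394.
Var(X) = E[X²] − (E[X])² = 184.394 − 151.118 = 33.2764.

33.276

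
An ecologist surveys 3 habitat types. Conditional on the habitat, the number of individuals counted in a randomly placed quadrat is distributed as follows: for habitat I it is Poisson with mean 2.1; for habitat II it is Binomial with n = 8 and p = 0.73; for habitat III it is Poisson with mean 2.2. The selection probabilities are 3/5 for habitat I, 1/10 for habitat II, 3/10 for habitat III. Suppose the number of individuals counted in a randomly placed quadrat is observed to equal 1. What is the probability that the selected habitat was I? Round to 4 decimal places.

0.6783

Likelihoods P(X=1 | ·): I: 0.257158; II: 0.000610885; III: 0.243767.
Posterior ∝ prior × likelihood. Numerator for I: 0.6·0.257158 = 0.154295.
Normalizing constant: 0.6·0.257158 + 0.1·0.000610885 + 0.3·0.243767 = 0.227486.
P(I | observation) = 0.154295 / 0.227486 = 0.678261.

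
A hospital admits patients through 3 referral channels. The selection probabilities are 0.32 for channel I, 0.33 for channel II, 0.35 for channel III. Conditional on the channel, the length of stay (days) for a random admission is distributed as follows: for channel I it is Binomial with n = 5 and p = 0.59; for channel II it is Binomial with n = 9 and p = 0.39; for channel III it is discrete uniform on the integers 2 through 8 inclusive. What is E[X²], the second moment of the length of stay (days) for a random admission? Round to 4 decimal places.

18.0940

For each component E[X²] = Var + (mean)², giving I: 9.912; II: 14.4612; III: 29.
Overall E[X²] = 0.32·9.912 + 0.33·14.4612 + 0.35·29 = 18.094.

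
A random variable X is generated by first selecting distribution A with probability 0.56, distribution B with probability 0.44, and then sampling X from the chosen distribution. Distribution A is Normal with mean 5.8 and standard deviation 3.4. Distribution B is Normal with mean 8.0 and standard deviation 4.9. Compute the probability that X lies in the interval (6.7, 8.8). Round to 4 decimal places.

Conditional on each component, P(6.7 < X < 8.8): A: 0.206825; B: 0.169458.
By total probability, P(6.7 < X < 8.8) = 0.56·0.206825 + 0.44·0.169458 = 0.190384.

0.1904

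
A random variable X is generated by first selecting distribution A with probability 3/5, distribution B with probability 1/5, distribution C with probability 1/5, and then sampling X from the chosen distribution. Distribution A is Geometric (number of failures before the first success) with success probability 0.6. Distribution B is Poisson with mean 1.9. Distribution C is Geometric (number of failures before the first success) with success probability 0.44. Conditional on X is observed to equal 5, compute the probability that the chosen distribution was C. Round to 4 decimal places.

0.3296

Likelihoods P(X=5 | ·): A: 0.006144; B: 0.0308622; C: 0.0242322.
Posterior ∝ prior × likelihood. Numerator for C: 0.2·0.0242322 = 0.00484644.
Normalizing constant: 0.6·0.006144 + 0.2·0.0308622 + 0.2·0.0242322 = 0.0147053.
P(C | observation) = 0.00484644 / 0.0147053 = 0.329571.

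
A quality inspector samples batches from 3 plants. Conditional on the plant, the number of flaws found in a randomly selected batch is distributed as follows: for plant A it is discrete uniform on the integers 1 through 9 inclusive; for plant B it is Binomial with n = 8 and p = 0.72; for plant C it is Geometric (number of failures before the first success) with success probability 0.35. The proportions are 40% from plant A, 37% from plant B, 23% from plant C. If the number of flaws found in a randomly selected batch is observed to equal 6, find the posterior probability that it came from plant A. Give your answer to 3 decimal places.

Likelihoods P(X=6 | ·): A: 0.111111; B: 0.305822; C: 0.0263966.
Posterior ∝ prior × likelihood. Numerator for A: 0.4·0.111111 = 0.0444444.
Normalizing constant: 0.4·0.111111 + 0.37·0.305822 + 0.23·0.0263966 = 0.16367.
P(A | observation) = 0.0444444 / 0.16367 = 0.271549.

0.272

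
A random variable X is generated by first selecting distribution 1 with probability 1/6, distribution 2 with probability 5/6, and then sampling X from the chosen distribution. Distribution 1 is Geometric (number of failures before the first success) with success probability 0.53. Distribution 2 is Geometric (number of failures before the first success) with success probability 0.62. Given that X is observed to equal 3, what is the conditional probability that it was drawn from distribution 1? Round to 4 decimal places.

0.2444

Likelihoods P(X=3 | ·): 1: 0.0550262; 2: 0.0340206.
Posterior ∝ prior × likelihood. Numerator for 1: 0.166667·0.0550262 = 0.00917103.
Normalizing constant: 0.166667·0.0550262 + 0.833333·0.0340206 = 0.0375216.
P(1 | observation) = 0.00917103 / 0.0375216 = 0.24442.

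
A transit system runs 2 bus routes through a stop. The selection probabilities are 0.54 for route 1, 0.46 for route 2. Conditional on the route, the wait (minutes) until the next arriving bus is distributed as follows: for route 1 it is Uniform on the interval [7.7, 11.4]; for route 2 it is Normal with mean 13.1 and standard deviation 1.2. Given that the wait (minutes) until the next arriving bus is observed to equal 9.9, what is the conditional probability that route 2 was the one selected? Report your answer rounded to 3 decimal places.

0.029

Likelihoods f(9.9 | ·): 1: 0.27027; 2: 0.00949666.
Posterior ∝ prior × likelihood. Numerator for 2: 0.46·0.00949666 = 0.00436846.
Normalizing constant: 0.54·0.27027 + 0.46·0.00949666 = 0.150314.
P(2 | observation) = 0.00436846 / 0.150314 = 0.0290622.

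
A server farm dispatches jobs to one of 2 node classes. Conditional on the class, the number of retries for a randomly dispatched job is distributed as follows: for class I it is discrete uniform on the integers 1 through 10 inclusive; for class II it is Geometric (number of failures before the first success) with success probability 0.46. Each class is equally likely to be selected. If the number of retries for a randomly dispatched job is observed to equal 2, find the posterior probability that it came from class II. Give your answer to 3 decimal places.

Likelihoods P(X=2 | ·): I: 0.1; II: 0.134136.
Posterior ∝ prior × likelihood. Numerator for II: 0.5·0.134136 = 0.067068.
Normalizing constant: 0.5·0.1 + 0.5·0.134136 = 0.117068.
P(II | observation) = 0.067068 / 0.117068 = 0.572898.

0.573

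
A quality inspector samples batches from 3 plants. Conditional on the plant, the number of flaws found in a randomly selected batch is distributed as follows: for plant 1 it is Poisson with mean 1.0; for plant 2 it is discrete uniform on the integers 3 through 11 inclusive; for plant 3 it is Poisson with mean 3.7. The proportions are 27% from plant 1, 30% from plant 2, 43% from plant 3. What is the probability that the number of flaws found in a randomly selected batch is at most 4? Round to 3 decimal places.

Conditional on each plant, P(X ≤ 4): 1: 0.99634; 2: 0.222222; 3: 0.687219.
By total probability, P(X ≤ 4) = 0.27·0.99634 + 0.3·0.222222 + 0.43·0.687219 = 0.631183.

0.631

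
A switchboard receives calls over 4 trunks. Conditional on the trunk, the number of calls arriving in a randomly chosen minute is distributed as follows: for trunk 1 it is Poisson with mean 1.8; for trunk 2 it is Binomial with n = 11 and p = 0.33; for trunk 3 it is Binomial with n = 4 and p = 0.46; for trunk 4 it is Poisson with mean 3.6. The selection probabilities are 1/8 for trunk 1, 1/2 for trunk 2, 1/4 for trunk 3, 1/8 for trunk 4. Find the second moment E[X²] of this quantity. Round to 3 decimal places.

For each component E[X²] = Var + (mean)², giving 1: 5.04; 2: 15.609; 3: 4.3792; 4: 16.56.
Overall E[X²] = 0.125·5.04 + 0.5·15.609 + 0.25·4.3792 + 0.125·16.56 = 11.5993.

11.599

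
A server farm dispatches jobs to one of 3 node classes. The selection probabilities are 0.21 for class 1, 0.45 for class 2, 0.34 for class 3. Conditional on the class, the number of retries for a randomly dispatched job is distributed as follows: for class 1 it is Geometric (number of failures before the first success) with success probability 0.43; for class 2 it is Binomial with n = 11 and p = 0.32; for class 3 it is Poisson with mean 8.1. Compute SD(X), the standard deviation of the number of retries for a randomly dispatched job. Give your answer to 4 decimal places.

3.3793

Per component, 1: μ=1.32558, E[X²]=4.83991; 2: μ=3.52, E[X²]=14.784; 3: μ=8.1, E[X²]=73.71.
E[X] = 0.21·1.32558 + 0.45·3.52 + 0.34·8.1 = 4.61637.
E[X²] = 0.21·4.83991 + 0.45·14.784 + 0.34·73.71 = 32.7306.
Var(X) = E[X²] − (E[X])² = 32.7306 − 21.3109 = 11.4197.
SD(X) = √11.4197 = 3.3793.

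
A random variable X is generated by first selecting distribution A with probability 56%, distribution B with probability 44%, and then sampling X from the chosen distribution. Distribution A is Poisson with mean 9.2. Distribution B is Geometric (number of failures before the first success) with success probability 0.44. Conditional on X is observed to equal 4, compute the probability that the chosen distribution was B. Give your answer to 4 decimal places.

Likelihoods P(X=4 | ·): A: 0.03016; B: 0.0432718.
Posterior ∝ prior × likelihood. Numerator for B: 0.44·0.0432718 = 0.0190396.
Normalizing constant: 0.56·0.03016 + 0.44·0.0432718 = 0.0359292.
P(B | observation) = 0.0190396 / 0.0359292 = 0.52992.

0.5299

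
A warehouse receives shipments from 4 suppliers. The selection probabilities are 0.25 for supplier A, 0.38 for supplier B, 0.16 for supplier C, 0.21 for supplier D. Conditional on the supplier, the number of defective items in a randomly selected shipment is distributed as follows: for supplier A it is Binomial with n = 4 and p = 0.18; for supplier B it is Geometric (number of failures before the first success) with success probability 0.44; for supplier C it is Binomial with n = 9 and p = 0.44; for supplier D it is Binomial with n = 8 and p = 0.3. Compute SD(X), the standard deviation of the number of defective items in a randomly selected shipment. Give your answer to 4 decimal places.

Per component, A: μ=0.72, E[X²]=1.1088; B: μ=1.27273, E[X²]=4.5124; C: μ=3.96, E[X²]=17.8992; D: μ=2.4, E[X²]=7.44.
E[X] = 0.25·0.72 + 0.38·1.27273 + 0.16·3.96 + 0.21·2.4 = 1.80124.
E[X²] = 0.25·1.1088 + 0.38·4.5124 + 0.16·17.8992 + 0.21·7.44 = 6.41818.
Var(X) = E[X²] − (E[X])² = 6.41818 − 3.24445 = 3.17373.
SD(X) = √3.17373 = 1.7815.

1.7815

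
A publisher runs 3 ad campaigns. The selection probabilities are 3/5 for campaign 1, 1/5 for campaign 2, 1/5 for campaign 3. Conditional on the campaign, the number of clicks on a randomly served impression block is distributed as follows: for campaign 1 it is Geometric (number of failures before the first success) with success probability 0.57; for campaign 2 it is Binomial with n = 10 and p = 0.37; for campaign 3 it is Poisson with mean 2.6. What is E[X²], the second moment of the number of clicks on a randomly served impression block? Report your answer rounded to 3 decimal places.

6.212

For each component E[X²] = Var + (mean)², giving 1: 1.89258; 2: 16.021; 3: 9.36.
Overall E[X²] = 0.6·1.89258 + 0.2·16.021 + 0.2·9.36 = 6.21175.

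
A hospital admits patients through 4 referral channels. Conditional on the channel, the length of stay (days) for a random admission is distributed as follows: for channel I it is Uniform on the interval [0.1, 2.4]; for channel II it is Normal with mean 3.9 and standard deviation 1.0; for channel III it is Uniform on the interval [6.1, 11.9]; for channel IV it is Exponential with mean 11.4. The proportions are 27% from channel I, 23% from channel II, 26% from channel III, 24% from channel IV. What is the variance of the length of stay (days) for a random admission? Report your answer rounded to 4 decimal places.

Per component, I: μ=1.25, E[X²]=2.00333; II: μ=3.9, E[X²]=16.21; III: μ=9, E[X²]=83.8033; IV: μ=11.4, E[X²]=259.92.
E[X] = 0.27·1.25 + 0.23·3.9 + 0.26·9 + 0.24·11.4 = 6.3105.
E[X²] = 0.27·2.00333 + 0.23·16.21 + 0.26·83.8033 + 0.24·259.92 = 88.4389.
Var(X) = E[X²] − (E[X])² = 88.4389 − 39.8224 = 48.6165.

48.6165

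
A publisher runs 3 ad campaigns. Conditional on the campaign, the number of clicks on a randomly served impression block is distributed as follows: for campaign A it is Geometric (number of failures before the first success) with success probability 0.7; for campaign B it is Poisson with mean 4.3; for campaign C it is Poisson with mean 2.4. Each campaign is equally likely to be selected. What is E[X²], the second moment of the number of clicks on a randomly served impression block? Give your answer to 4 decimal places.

10.5820

For each component E[X²] = Var + (mean)², giving A: 0.795918; B: 22.79; C: 8.16.
Overall E[X²] = 0.333333·0.795918 + 0.333333·22.79 + 0.333333·8.16 = 10.582.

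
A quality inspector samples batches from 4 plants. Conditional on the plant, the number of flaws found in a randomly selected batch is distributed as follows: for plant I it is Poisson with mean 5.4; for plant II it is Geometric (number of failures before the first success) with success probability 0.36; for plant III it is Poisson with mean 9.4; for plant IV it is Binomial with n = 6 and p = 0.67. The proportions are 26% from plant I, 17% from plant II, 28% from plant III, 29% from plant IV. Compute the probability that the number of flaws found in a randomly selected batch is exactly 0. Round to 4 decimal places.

0.0628

Conditional on each plant, P(X = 0): I: 0.00451658; II: 0.36; III: 8.27241e-05; IV: 0.00129147.
By total probability, P(X = 0) = 0.26·0.00451658 + 0.17·0.36 + 0.28·8.27241e-05 + 0.29·0.00129147 = 0.062772.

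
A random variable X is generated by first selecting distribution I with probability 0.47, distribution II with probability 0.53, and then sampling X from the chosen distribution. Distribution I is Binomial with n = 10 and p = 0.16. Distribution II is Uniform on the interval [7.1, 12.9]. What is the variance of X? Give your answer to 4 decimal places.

19.6939

Per component, I: μ=1.6, E[X²]=3.904; II: μ=10, E[X²]=102.803.
E[X] = 0.47·1.6 + 0.53·10 = 6.052.
E[X²] = 0.47·3.904 + 0.53·102.803 = 56.3206.
Var(X) = E[X²] − (E[X])² = 56.3206 − 36.6267 = 19.6939.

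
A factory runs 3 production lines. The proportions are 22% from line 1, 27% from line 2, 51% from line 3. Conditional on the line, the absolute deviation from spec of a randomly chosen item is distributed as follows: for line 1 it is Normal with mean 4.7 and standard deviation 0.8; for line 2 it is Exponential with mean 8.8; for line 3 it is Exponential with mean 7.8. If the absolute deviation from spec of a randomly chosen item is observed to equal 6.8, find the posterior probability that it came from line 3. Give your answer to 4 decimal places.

0.6075

Likelihoods f(6.8 | ·): 1: 0.0159052; 2: 0.0524718; 3: 0.0536154.
Posterior ∝ prior × likelihood. Numerator for 3: 0.51·0.0536154 = 0.0273439.
Normalizing constant: 0.22·0.0159052 + 0.27·0.0524718 + 0.51·0.0536154 = 0.0450104.
P(3 | observation) = 0.0273439 / 0.0450104 = 0.607501.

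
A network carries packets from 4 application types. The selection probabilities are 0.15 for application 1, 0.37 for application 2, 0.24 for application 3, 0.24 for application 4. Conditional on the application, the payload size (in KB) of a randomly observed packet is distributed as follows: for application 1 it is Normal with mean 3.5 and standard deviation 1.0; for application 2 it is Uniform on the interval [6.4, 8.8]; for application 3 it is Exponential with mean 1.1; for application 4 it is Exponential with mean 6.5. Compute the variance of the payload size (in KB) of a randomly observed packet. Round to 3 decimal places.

Per component, 1: μ=3.5, E[X²]=13.25; 2: μ=7.6, E[X²]=58.24; 3: μ=1.1, E[X²]=2.42; 4: μ=6.5, E[X²]=84.5.
E[X] = 0.15·3.5 + 0.37·7.6 + 0.24·1.1 + 0.24·6.5 = 5.161.
E[X²] = 0.15·13.25 + 0.37·58.24 + 0.24·2.42 + 0.24·84.5 = 44.3971.
Var(X) = E[X²] − (E[X])² = 44.3971 − 26.6359 = 17.7612.

17.761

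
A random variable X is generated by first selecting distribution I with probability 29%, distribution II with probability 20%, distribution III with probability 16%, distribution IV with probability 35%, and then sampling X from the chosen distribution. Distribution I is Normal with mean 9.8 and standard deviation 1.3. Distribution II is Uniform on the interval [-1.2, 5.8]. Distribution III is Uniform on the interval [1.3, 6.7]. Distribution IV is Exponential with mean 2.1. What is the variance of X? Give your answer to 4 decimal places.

14.3778

Per component, I: μ=9.8, E[X²]=97.73; II: μ=2.3, E[X²]=9.37333; III: μ=4, E[X²]=18.43; IV: μ=2.1, E[X²]=8.82.
E[X] = 0.29·9.8 + 0.2·2.3 + 0.16·4 + 0.35·2.1 = 4.677.
E[X²] = 0.29·97.73 + 0.2·9.37333 + 0.16·18.43 + 0.35·8.82 = 36.2522.
Var(X) = E[X²] − (E[X])² = 36.2522 − 21.8743 = 14.3778.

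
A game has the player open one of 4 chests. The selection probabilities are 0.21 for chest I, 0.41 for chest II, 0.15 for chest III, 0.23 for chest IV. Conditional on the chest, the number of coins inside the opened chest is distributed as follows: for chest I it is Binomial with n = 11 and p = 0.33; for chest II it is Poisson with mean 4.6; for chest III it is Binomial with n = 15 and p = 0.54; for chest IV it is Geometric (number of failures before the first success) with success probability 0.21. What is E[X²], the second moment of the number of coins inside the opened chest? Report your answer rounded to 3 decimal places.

31.615

For each component E[X²] = Var + (mean)², giving I: 15.609; II: 25.76; III: 69.336; IV: 32.0658.
Overall E[X²] = 0.21·15.609 + 0.41·25.76 + 0.15·69.336 + 0.23·32.0658 = 31.615.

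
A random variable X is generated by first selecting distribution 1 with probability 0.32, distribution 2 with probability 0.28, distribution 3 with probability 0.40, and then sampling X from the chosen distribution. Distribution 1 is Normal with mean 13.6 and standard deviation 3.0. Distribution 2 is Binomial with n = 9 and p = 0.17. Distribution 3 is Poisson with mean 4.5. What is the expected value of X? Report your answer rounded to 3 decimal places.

6.580

Component means — 1: 13.6; 2: 1.53; 3: 4.5.
E[X] = 0.32·13.6 + 0.28·1.53 + 0.4·4.5 = 6.5804.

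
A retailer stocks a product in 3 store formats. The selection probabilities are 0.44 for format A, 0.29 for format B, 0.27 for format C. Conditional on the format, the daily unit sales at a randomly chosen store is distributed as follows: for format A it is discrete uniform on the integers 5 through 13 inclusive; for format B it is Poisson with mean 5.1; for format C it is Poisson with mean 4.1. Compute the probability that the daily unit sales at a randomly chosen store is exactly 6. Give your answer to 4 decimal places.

Conditional on each format, P(X = 6): A: 0.111111; B: 0.149; C: 0.109336.
By total probability, P(X = 6) = 0.44·0.111111 + 0.29·0.149 + 0.27·0.109336 = 0.12162.

0.1216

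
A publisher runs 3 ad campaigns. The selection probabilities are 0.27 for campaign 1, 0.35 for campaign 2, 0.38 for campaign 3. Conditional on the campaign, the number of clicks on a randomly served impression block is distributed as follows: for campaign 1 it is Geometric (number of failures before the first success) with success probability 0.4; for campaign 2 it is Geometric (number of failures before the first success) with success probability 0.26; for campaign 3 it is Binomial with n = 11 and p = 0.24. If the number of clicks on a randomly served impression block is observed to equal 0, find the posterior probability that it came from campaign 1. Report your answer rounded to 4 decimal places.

Likelihoods P(X=0 | ·): 1: 0.4; 2: 0.26; 3: 0.0488596.
Posterior ∝ prior × likelihood. Numerator for 1: 0.27·0.4 = 0.108.
Normalizing constant: 0.27·0.4 + 0.35·0.26 + 0.38·0.0488596 = 0.217567.
P(1 | observation) = 0.108 / 0.217567 = 0.4964.

0.4964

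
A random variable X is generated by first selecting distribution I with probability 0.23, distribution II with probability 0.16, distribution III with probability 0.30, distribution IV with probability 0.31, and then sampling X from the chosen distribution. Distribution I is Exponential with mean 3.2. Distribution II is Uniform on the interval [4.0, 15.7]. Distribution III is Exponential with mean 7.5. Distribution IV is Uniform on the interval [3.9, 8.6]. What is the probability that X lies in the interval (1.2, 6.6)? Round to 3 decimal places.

Conditional on each component, P(1.2 < X < 6.6): I: 0.560154; II: 0.222222; III: 0.437361; IV: 0.574468.
By total probability, P(1.2 < X < 6.6) = 0.23·0.560154 + 0.16·0.222222 + 0.3·0.437361 + 0.31·0.574468 = 0.473684.

0.474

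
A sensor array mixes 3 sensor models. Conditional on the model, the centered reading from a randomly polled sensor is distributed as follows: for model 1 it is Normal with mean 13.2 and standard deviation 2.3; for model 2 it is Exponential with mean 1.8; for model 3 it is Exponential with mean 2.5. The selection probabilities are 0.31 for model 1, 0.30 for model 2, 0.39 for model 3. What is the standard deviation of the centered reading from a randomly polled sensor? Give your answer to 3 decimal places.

5.571

Per component, 1: μ=13.2, E[X²]=179.53; 2: μ=1.8, E[X²]=6.48; 3: μ=2.5, E[X²]=12.5.
E[X] = 0.31·13.2 + 0.3·1.8 + 0.39·2.5 = 5.607.
E[X²] = 0.31·179.53 + 0.3·6.48 + 0.39·12.5 = 62.4733.
Var(X) = E[X²] − (E[X])² = 62.4733 − 31.4384 = 31.0349.
SD(X) = √31.0349 = 5.57089.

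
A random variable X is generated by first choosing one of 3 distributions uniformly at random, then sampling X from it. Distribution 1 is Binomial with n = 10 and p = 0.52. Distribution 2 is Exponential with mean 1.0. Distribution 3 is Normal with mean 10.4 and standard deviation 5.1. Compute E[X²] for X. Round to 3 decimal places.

55.235

For each component E[X²] = Var + (mean)², giving 1: 29.536; 2: 2; 3: 134.17.
Overall E[X²] = 0.333333·29.536 + 0.333333·2 + 0.333333·134.17 = 55.2353.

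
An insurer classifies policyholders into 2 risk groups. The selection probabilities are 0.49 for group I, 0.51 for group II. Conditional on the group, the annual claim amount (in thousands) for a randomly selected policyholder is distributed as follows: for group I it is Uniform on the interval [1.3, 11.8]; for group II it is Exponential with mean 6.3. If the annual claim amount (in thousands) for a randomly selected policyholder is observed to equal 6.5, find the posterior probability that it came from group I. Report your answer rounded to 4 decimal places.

Likelihoods f(6.5 | ·): I: 0.0952381; II: 0.0565689.
Posterior ∝ prior × likelihood. Numerator for I: 0.49·0.0952381 = 0.0466667.
Normalizing constant: 0.49·0.0952381 + 0.51·0.0565689 = 0.0755168.
P(I | observation) = 0.0466667 / 0.0755168 = 0.617964.

0.6180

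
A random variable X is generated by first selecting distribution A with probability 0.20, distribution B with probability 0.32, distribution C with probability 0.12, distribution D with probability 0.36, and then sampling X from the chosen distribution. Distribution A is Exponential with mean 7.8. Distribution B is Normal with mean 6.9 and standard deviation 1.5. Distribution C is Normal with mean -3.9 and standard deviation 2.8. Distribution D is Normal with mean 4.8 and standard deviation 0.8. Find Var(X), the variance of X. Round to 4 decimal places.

Per component, A: μ=7.8, E[X²]=121.68; B: μ=6.9, E[X²]=49.86; C: μ=-3.9, E[X²]=23.05; D: μ=4.8, E[X²]=23.68.
E[X] = 0.2·7.8 + 0.32·6.9 + 0.12·-3.9 + 0.36·4.8 = 5.028.
E[X²] = 0.2·121.68 + 0.32·49.86 + 0.12·23.05 + 0.36·23.68 = 51.582.
Var(X) = E[X²] − (E[X])² = 51.582 − 25.2808 = 26.3012.

26.3012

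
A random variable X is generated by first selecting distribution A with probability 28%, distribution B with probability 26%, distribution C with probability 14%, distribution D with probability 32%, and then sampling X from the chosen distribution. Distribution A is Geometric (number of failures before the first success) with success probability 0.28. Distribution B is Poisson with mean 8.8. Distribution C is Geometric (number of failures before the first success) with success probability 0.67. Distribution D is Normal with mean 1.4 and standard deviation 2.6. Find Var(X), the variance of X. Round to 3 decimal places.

Per component, A: μ=2.57143, E[X²]=15.7959; B: μ=8.8, E[X²]=86.24; C: μ=0.492537, E[X²]=0.977723; D: μ=1.4, E[X²]=8.72.
E[X] = 0.28·2.57143 + 0.26·8.8 + 0.14·0.492537 + 0.32·1.4 = 3.52496.
E[X²] = 0.28·15.7959 + 0.26·86.24 + 0.14·0.977723 + 0.32·8.72 = 29.7725.
Var(X) = E[X²] − (E[X])² = 29.7725 − 12.4253 = 17.3472.

17.347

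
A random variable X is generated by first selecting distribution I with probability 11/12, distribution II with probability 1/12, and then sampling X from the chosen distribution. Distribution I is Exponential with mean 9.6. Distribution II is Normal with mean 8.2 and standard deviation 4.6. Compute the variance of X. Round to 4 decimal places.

86.3931

Per component, I: μ=9.6, E[X²]=184.32; II: μ=8.2, E[X²]=88.4.
E[X] = 0.916667·9.6 + 0.0833333·8.2 = 9.48333.
E[X²] = 0.916667·184.32 + 0.0833333·88.4 = 176.327.
Var(X) = E[X²] − (E[X])² = 176.327 − 89.9336 = 86.3931.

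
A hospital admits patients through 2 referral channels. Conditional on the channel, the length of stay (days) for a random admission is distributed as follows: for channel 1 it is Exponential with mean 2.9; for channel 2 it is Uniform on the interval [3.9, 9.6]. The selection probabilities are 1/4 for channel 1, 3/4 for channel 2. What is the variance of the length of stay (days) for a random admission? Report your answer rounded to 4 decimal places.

Per component, 1: μ=2.9, E[X²]=16.82; 2: μ=6.75, E[X²]=48.27.
E[X] = 0.25·2.9 + 0.75·6.75 = 5.7875.
E[X²] = 0.25·16.82 + 0.75·48.27 = 40.4075.
Var(X) = E[X²] − (E[X])² = 40.4075 − 33.4952 = 6.91234.

6.9123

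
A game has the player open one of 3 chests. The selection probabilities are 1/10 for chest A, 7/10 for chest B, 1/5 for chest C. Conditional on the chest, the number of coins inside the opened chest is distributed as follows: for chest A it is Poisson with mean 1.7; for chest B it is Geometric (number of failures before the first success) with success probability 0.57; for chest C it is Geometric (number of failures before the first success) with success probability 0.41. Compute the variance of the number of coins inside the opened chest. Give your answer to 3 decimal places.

1.928

Per component, A: μ=1.7, E[X²]=4.59; B: μ=0.754386, E[X²]=1.89258; C: μ=1.43902, E[X²]=5.58061.
E[X] = 0.1·1.7 + 0.7·0.754386 + 0.2·1.43902 = 0.985875.
E[X²] = 0.1·4.59 + 0.7·1.89258 + 0.2·5.58061 = 2.89993.
Var(X) = E[X²] − (E[X])² = 2.89993 − 0.97195 = 1.92798.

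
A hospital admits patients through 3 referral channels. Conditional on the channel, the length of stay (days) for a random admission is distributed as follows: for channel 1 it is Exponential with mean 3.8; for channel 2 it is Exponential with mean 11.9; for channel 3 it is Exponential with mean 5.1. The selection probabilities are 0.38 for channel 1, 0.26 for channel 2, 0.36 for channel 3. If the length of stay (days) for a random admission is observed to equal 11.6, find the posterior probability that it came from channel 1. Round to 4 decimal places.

0.2335

Likelihoods f(11.6 | ·): 1: 0.0124301; 2: 0.0317035; 3: 0.0201661.
Posterior ∝ prior × likelihood. Numerator for 1: 0.38·0.0124301 = 0.00472345.
Normalizing constant: 0.38·0.0124301 + 0.26·0.0317035 + 0.36·0.0201661 = 0.0202262.
P(1 | observation) = 0.00472345 / 0.0202262 = 0.233531.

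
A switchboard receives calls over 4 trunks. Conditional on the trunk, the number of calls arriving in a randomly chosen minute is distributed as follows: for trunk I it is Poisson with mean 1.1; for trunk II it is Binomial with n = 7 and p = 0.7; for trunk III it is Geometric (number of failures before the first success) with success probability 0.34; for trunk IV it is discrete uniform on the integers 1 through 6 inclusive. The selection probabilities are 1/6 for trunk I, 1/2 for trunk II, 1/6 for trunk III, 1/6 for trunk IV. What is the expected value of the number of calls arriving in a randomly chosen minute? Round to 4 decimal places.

Component means — I: 1.1; II: 4.9; III: 1.94118; IV: 3.5.
E[X] = 0.166667·1.1 + 0.5·4.9 + 0.166667·1.94118 + 0.166667·3.5 = 3.5402.

3.5402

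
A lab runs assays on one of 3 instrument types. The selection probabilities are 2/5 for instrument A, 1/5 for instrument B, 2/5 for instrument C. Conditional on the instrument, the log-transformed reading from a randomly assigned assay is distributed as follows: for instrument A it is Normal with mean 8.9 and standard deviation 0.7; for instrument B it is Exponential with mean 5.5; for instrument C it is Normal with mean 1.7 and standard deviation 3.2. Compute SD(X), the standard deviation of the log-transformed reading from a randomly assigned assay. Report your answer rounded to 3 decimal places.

Per component, A: μ=8.9, E[X²]=79.7; B: μ=5.5, E[X²]=60.5; C: μ=1.7, E[X²]=13.13.
E[X] = 0.4·8.9 + 0.2·5.5 + 0.4·1.7 = 5.34.
E[X²] = 0.4·79.7 + 0.2·60.5 + 0.4·13.13 = 49.232.
Var(X) = E[X²] − (E[X])² = 49.232 − 28.5156 = 20.7164.
SD(X) = √20.7164 = 4.55153.

4.552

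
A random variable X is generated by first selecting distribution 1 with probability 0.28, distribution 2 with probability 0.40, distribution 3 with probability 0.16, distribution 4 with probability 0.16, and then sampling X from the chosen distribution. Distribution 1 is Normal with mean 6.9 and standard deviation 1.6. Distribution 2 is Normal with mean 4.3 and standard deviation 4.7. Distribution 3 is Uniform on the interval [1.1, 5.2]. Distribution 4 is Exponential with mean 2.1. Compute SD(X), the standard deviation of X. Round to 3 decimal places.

3.650

Per component, 1: μ=6.9, E[X²]=50.17; 2: μ=4.3, E[X²]=40.58; 3: μ=3.15, E[X²]=11.3233; 4: μ=2.1, E[X²]=8.82.
E[X] = 0.28·6.9 + 0.4·4.3 + 0.16·3.15 + 0.16·2.1 = 4.492.
E[X²] = 0.28·50.17 + 0.4·40.58 + 0.16·11.3233 + 0.16·8.82 = 33.5025.
Var(X) = E[X²] − (E[X])² = 33.5025 − 20.1781 = 13.3245.
SD(X) = √13.3245 = 3.65027.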